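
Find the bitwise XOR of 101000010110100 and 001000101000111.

XOR: 1 when bits differ
  101000010110100
^ 001000101000111
-----------------
  100000111110011
Decimal: 20660 ^ 4423 = 16883



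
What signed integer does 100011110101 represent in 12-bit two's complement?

Binary: 100011110101
Sign bit: 1 (negative)
Invert: 011100001010
Add 1:  011100001011
Magnitude: 011100001011 = 1024 + 512 + 256 + 8 + 2 + 1 = 1803
Value: -1803



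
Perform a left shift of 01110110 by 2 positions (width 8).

Original: 01110110 (decimal 118)
Shift left by 2 positions
Append 2 zeros on the right and drop the 2 high bits that overflow the 8-bit width
Result: 11011000 (decimal 216)
Equivalent: 118 << 2 = 118 × 2^2 = 472, truncated to 8 bits = 216



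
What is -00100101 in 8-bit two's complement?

Original: 00100101
Step 1 - Invert all bits: 11011010
Step 2 - Add 1: 11011011
Verification: 00100101 + 11011011 = 100000000; discarding the end carry (carry out of the top bit) leaves the 8-bit value 00000000, as required for x + (-x)



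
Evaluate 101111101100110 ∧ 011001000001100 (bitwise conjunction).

AND: 1 only when both bits are 1
  101111101100110
& 011001000001100
-----------------
  001001000000100
Decimal: 24422 & 12812 = 4612



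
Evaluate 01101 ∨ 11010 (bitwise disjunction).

OR: 1 when either bit is 1
  01101
| 11010
-------
  11111
Decimal: 13 | 26 = 31



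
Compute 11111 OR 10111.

OR: 1 when either bit is 1
  11111
| 10111
-------
  11111
Decimal: 31 | 23 = 31



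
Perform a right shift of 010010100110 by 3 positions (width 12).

Original: 010010100110 (decimal 1190)
Shift right by 3 positions
Drop the 3 low bits; fill with zeros on the left
Result: 000010010100 (decimal 148)
Equivalent: 1190 >> 3 = 1190 ÷ 2^3 = 148



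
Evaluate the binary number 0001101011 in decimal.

Sum of powers of 2 for each 1-bit:
2^0 + 2^1 + 2^3 + 2^5 + 2^6
= 1 + 2 + 8 + 32 + 64
= 107



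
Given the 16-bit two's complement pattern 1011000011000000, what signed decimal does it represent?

Binary: 1011000011000000
Sign bit: 1 (negative)
Invert: 0100111100111111
Add 1:  0100111101000000
Magnitude: 0100111101000000 = 16384 + 2048 + 1024 + 512 + 256 + 64 = 20288
Value: -20288



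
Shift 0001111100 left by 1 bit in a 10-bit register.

Original: 0001111100 (decimal 124)
Shift left by 1 position
Append 1 zero on the right
Result: 0011111000 (decimal 248)
Equivalent: 124 << 1 = 124 × 2^1 = 248



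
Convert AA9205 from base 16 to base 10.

Expand by place value (powers of 16):
Digit values: A = 10
AA9205 = 10 × 16^5 + 10 × 16^4 + 9 × 16^3 + 2 × 16^2 + 0 × 16^1 + 5 × 16^0
= 10 × 1048576 + 10 × 65536 + 9 × 4096 + 2 × 256 + 0 × 16 + 5 × 1
= 10485760 + 655360 + 36864 + 512 + 0 + 5
= 11178501



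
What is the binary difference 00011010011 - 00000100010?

Method 1 - Direct subtraction (column by column from the right: bit − bit − borrow-in; if negative, add 2 and borrow 1 from the next column):
borrow: 00001000000
        00011010011
-       00000100010
-------------------
        00010110001

Method 2 - Add two's complement:
Two's complement of 00000100010: invert → 11111011101, add 1 → 11111011110
  00011010011
+ 11111011110
-------------
 100010110001  (end carry out of the top bit = 1)
Discarding the end carry: 00010110001
Decimal check:
  00011010011 = 128 + 64 + 16 + 2 + 1 = 211
  00000100010 = 32 + 2 = 34
  211 - 34 = 177, and 00010110001 = 128 + 32 + 16 + 1 = 177 ✓



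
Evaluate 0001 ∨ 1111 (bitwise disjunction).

OR: 1 when either bit is 1
  0001
| 1111
------
  1111
Decimal: 1 | 15 = 15



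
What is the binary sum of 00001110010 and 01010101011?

Add column by column from the right: bit + bit + carry-in; write the sum mod 2, carry 1 when the sum is 2 or 3.
carry:  00111000100
        00001110010
+       01010101011
-------------------
       001100011101
(the carry out of the leftmost column, 0, becomes the leading bit)
Decimal check:
  00001110010 = 64 + 32 + 16 + 2 = 114
  01010101011 = 512 + 128 + 32 + 8 + 2 + 1 = 683
  114 + 683 = 797, and 001100011101 = 512 + 256 + 16 + 8 + 4 + 1 = 797 ✓



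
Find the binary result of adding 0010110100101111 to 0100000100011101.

Add column by column from the right: bit + bit + carry-in; write the sum mod 2, carry 1 when the sum is 2 or 3.
carry:  0000001001111110
        0010110100101111
+       0100000100011101
------------------------
       00110111001001100
(the carry out of the leftmost column, 0, becomes the leading bit)
Decimal check:
  0010110100101111 = 8192 + 2048 + 1024 + 256 + 32 + 8 + 4 + 2 + 1 = 11567
  0100000100011101 = 16384 + 256 + 16 + 8 + 4 + 1 = 16669
  11567 + 16669 = 28236, and 00110111001001100 = 16384 + 8192 + 2048 + 1024 + 512 + 64 + 8 + 4 = 28236 ✓



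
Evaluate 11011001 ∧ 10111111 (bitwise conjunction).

AND: 1 only when both bits are 1
  11011001
& 10111111
----------
  10011001
Decimal: 217 & 191 = 153



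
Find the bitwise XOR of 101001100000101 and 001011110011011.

XOR: 1 when bits differ
  101001100000101
^ 001011110011011
-----------------
  100010010011110
Decimal: 21253 ^ 6043 = 17566



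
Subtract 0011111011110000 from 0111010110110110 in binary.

Method 1 - Direct subtraction (column by column from the right: bit − bit − borrow-in; if negative, add 2 and borrow 1 from the next column):
borrow: 0111110110000000
        0111010110110110
-       0011111011110000
------------------------
        0011011011000110

Method 2 - Add two's complement:
Two's complement of 0011111011110000: invert → 1100000100001111, add 1 → 1100000100010000
  0111010110110110
+ 1100000100010000
------------------
 10011011011000110  (end carry out of the top bit = 1)
Discarding the end carry: 0011011011000110
Decimal check:
  0111010110110110 = 16384 + 8192 + 4096 + 1024 + 256 + 128 + 32 + 16 + 4 + 2 = 30134
  0011111011110000 = 8192 + 4096 + 2048 + 1024 + 512 + 128 + 64 + 32 + 16 = 16112
  30134 - 16112 = 14022, and 0011011011000110 = 8192 + 4096 + 1024 + 512 + 128 + 64 + 4 + 2 = 14022 ✓



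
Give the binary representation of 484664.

Using repeated division by 2:
484664 ÷ 2 = 242332 remainder 0
242332 ÷ 2 = 121166 remainder 0
121166 ÷ 2 = 60583 remainder 0
60583 ÷ 2 = 30291 remainder 1
30291 ÷ 2 = 15145 remainder 1
15145 ÷ 2 = 7572 remainder 1
7572 ÷ 2 = 3786 remainder 0
3786 ÷ 2 = 1893 remainder 0
1893 ÷ 2 = 946 remainder 1
946 ÷ 2 = 473 remainder 0
473 ÷ 2 = 236 remainder 1
236 ÷ 2 = 118 remainder 0
118 ÷ 2 = 59 remainder 0
59 ÷ 2 = 29 remainder 1
29 ÷ 2 = 14 remainder 1
14 ÷ 2 = 7 remainder 0
7 ÷ 2 = 3 remainder 1
3 ÷ 2 = 1 remainder 1
1 ÷ 2 = 0 remainder 1
Reading remainders bottom to top: 1110110010100111000



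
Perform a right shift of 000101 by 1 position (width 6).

Original: 000101 (decimal 5)
Shift right by 1 position
Drop the 1 low bit; fill with zero on the left
Result: 000010 (decimal 2)
Equivalent: 5 >> 1 = 5 ÷ 2^1 = 2



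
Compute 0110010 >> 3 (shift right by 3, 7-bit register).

Original: 0110010 (decimal 50)
Shift right by 3 positions
Drop the 3 low bits; fill with zeros on the left
Result: 0000110 (decimal 6)
Equivalent: 50 >> 3 = 50 ÷ 2^3 = 6



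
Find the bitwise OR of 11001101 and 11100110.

OR: 1 when either bit is 1
  11001101
| 11100110
----------
  11101111
Decimal: 205 | 230 = 239



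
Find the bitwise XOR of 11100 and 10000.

XOR: 1 when bits differ
  11100
^ 10000
-------
  01100
Decimal: 28 ^ 16 = 12



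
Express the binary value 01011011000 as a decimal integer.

Sum of powers of 2 for each 1-bit:
2^3 + 2^4 + 2^6 + 2^7 + 2^9
= 8 + 16 + 64 + 128 + 512
= 728



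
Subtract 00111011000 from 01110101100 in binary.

Method 1 - Direct subtraction (column by column from the right: bit − bit − borrow-in; if negative, add 2 and borrow 1 from the next column):
borrow: 01110100000
        01110101100
-       00111011000
-------------------
        00111010100

Method 2 - Add two's complement:
Two's complement of 00111011000: invert → 11000100111, add 1 → 11000101000
  01110101100
+ 11000101000
-------------
 100111010100  (end carry out of the top bit = 1)
Discarding the end carry: 00111010100
Decimal check:
  01110101100 = 512 + 256 + 128 + 32 + 8 + 4 = 940
  00111011000 = 256 + 128 + 64 + 16 + 8 = 472
  940 - 472 = 468, and 00111010100 = 256 + 128 + 64 + 16 + 4 = 468 ✓



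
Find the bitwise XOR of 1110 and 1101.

XOR: 1 when bits differ
  1110
^ 1101
------
  0011
Decimal: 14 ^ 13 = 3



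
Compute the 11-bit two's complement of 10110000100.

Original (sign bit 1, negative): 10110000100
Step 1 - Invert all bits: 01001111011
Step 2 - Add 1: 01001111100
Verification: 10110000100 + 01001111100 = 100000000000; discarding the end carry (carry out of the top bit) leaves the 11-bit value 00000000000, as required for x + (-x)



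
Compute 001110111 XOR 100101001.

XOR: 1 when bits differ
  001110111
^ 100101001
-----------
  101011110
Decimal: 119 ^ 297 = 350



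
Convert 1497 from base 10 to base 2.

Using repeated division by 2:
1497 ÷ 2 = 748 remainder 1
748 ÷ 2 = 374 remainder 0
374 ÷ 2 = 187 remainder 0
187 ÷ 2 = 93 remainder 1
93 ÷ 2 = 46 remainder 1
46 ÷ 2 = 23 remainder 0
23 ÷ 2 = 11 remainder 1
11 ÷ 2 = 5 remainder 1
5 ÷ 2 = 2 remainder 1
2 ÷ 2 = 1 remainder 0
1 ÷ 2 = 0 remainder 1
Reading remainders bottom to top: 10111011001



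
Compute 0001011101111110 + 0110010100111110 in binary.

Add column by column from the right: bit + bit + carry-in; write the sum mod 2, carry 1 when the sum is 2 or 3.
carry:  0000111011111100
        0001011101111110
+       0110010100111110
------------------------
       00111110010111100
(the carry out of the leftmost column, 0, becomes the leading bit)
Decimal check:
  0001011101111110 = 4096 + 1024 + 512 + 256 + 64 + 32 + 16 + 8 + 4 + 2 = 6014
  0110010100111110 = 16384 + 8192 + 1024 + 256 + 32 + 16 + 8 + 4 + 2 = 25918
  6014 + 25918 = 31932, and 00111110010111100 = 16384 + 8192 + 4096 + 2048 + 1024 + 128 + 32 + 16 + 8 + 4 = 31932 ✓



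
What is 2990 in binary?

Using repeated division by 2:
2990 ÷ 2 = 1495 remainder 0
1495 ÷ 2 = 747 remainder 1
747 ÷ 2 = 373 remainder 1
373 ÷ 2 = 186 remainder 1
186 ÷ 2 = 93 remainder 0
93 ÷ 2 = 46 remainder 1
46 ÷ 2 = 23 remainder 0
23 ÷ 2 = 11 remainder 1
11 ÷ 2 = 5 remainder 1
5 ÷ 2 = 2 remainder 1
2 ÷ 2 = 1 remainder 0
1 ÷ 2 = 0 remainder 1
Reading remainders bottom to top: 101110101110



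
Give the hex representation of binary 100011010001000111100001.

Group into 4-bit nibbles from right:
  1000 = 8
  1101 = D
  0001 = 1
  0001 = 1
  1110 = E
  0001 = 1
Result: 8D11E1



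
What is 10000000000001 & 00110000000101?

AND: 1 only when both bits are 1
  10000000000001
& 00110000000101
----------------
  00000000000001
Decimal: 8193 & 3077 = 1



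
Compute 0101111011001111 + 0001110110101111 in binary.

Add column by column from the right: bit + bit + carry-in; write the sum mod 2, carry 1 when the sum is 2 or 3.
carry:  0011111100011110
        0101111011001111
+       0001110110101111
------------------------
       00111110001111110
(the carry out of the leftmost column, 0, becomes the leading bit)
Decimal check:
  0101111011001111 = 16384 + 4096 + 2048 + 1024 + 512 + 128 + 64 + 8 + 4 + 2 + 1 = 24271
  0001110110101111 = 4096 + 2048 + 1024 + 256 + 128 + 32 + 8 + 4 + 2 + 1 = 7599
  24271 + 7599 = 31870, and 00111110001111110 = 16384 + 8192 + 4096 + 2048 + 1024 + 64 + 32 + 16 + 8 + 4 + 2 = 31870 ✓



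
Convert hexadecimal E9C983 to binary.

Convert each hex digit to 4 bits:
  E = 1110
  9 = 1001
  C = 1100
  9 = 1001
  8 = 1000
  3 = 0011
Concatenate: 111010011100100110000011



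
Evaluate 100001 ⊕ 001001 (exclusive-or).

XOR: 1 when bits differ
  100001
^ 001001
--------
  101000
Decimal: 33 ^ 9 = 40



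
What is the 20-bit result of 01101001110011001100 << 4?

Original: 01101001110011001100 (decimal 433356)
Shift left by 4 positions
Append 4 zeros on the right and drop the 4 high bits that overflow the 20-bit width
Result: 10011100110011000000 (decimal 642240)
Equivalent: 433356 << 4 = 433356 × 2^4 = 6933696, truncated to 20 bits = 642240



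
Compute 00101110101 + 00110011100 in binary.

Add column by column from the right: bit + bit + carry-in; write the sum mod 2, carry 1 when the sum is 2 or 3.
carry:  01111111000
        00101110101
+       00110011100
-------------------
       001100010001
(the carry out of the leftmost column, 0, becomes the leading bit)
Decimal check:
  00101110101 = 256 + 64 + 32 + 16 + 4 + 1 = 373
  00110011100 = 256 + 128 + 16 + 8 + 4 = 412
  373 + 412 = 785, and 001100010001 = 512 + 256 + 16 + 1 = 785 ✓



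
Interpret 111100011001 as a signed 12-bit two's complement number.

Binary: 111100011001
Sign bit: 1 (negative)
Invert: 000011100110
Add 1:  000011100111
Magnitude: 000011100111 = 128 + 64 + 32 + 4 + 2 + 1 = 231
Value: -231



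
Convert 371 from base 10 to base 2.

Using repeated division by 2:
371 ÷ 2 = 185 remainder 1
185 ÷ 2 = 92 remainder 1
92 ÷ 2 = 46 remainder 0
46 ÷ 2 = 23 remainder 0
23 ÷ 2 = 11 remainder 1
11 ÷ 2 = 5 remainder 1
5 ÷ 2 = 2 remainder 1
2 ÷ 2 = 1 remainder 0
1 ÷ 2 = 0 remainder 1
Reading remainders bottom to top: 101110011



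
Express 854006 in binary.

Using repeated division by 2:
854006 ÷ 2 = 427003 remainder 0
427003 ÷ 2 = 213501 remainder 1
213501 ÷ 2 = 106750 remainder 1
106750 ÷ 2 = 53375 remainder 0
53375 ÷ 2 = 26687 remainder 1
26687 ÷ 2 = 13343 remainder 1
13343 ÷ 2 = 6671 remainder 1
6671 ÷ 2 = 3335 remainder 1
3335 ÷ 2 = 1667 remainder 1
1667 ÷ 2 = 833 remainder 1
833 ÷ 2 = 416 remainder 1
416 ÷ 2 = 208 remainder 0
208 ÷ 2 = 104 remainder 0
104 ÷ 2 = 52 remainder 0
52 ÷ 2 = 26 remainder 0
26 ÷ 2 = 13 remainder 0
13 ÷ 2 = 6 remainder 1
6 ÷ 2 = 3 remainder 0
3 ÷ 2 = 1 remainder 1
1 ÷ 2 = 0 remainder 1
Reading remainders bottom to top: 11010000011111110110



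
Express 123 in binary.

Using repeated division by 2:
123 ÷ 2 = 61 remainder 1
61 ÷ 2 = 30 remainder 1
30 ÷ 2 = 15 remainder 0
15 ÷ 2 = 7 remainder 1
7 ÷ 2 = 3 remainder 1
3 ÷ 2 = 1 remainder 1
1 ÷ 2 = 0 remainder 1
Reading remainders bottom to top: 1111011



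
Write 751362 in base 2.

Using repeated division by 2:
751362 ÷ 2 = 375681 remainder 0
375681 ÷ 2 = 187840 remainder 1
187840 ÷ 2 = 93920 remainder 0
93920 ÷ 2 = 46960 remainder 0
46960 ÷ 2 = 23480 remainder 0
23480 ÷ 2 = 11740 remainder 0
11740 ÷ 2 = 5870 remainder 0
5870 ÷ 2 = 2935 remainder 0
2935 ÷ 2 = 1467 remainder 1
1467 ÷ 2 = 733 remainder 1
733 ÷ 2 = 366 remainder 1
366 ÷ 2 = 183 remainder 0
183 ÷ 2 = 91 remainder 1
91 ÷ 2 = 45 remainder 1
45 ÷ 2 = 22 remainder 1
22 ÷ 2 = 11 remainder 0
11 ÷ 2 = 5 remainder 1
5 ÷ 2 = 2 remainder 1
2 ÷ 2 = 1 remainder 0
1 ÷ 2 = 0 remainder 1
Reading remainders bottom to top: 10110111011100000010



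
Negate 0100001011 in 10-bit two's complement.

Original: 0100001011
Step 1 - Invert all bits: 1011110100
Step 2 - Add 1: 1011110101
Verification: 0100001011 + 1011110101 = 10000000000; discarding the end carry (carry out of the top bit) leaves the 10-bit value 0000000000, as required for x + (-x)



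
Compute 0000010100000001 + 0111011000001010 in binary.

Add column by column from the right: bit + bit + carry-in; write the sum mod 2, carry 1 when the sum is 2 or 3.
carry:  0000100000000000
        0000010100000001
+       0111011000001010
------------------------
       00111101100001011
(the carry out of the leftmost column, 0, becomes the leading bit)
Decimal check:
  0000010100000001 = 1024 + 256 + 1 = 1281
  0111011000001010 = 16384 + 8192 + 4096 + 1024 + 512 + 8 + 2 = 30218
  1281 + 30218 = 31499, and 00111101100001011 = 16384 + 8192 + 4096 + 2048 + 512 + 256 + 8 + 2 + 1 = 31499 ✓



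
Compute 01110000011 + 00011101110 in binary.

Add column by column from the right: bit + bit + carry-in; write the sum mod 2, carry 1 when the sum is 2 or 3.
carry:  11100011100
        01110000011
+       00011101110
-------------------
       010001110001
(the carry out of the leftmost column, 0, becomes the leading bit)
Decimal check:
  01110000011 = 512 + 256 + 128 + 2 + 1 = 899
  00011101110 = 128 + 64 + 32 + 8 + 4 + 2 = 238
  899 + 238 = 1137, and 010001110001 = 1024 + 64 + 32 + 16 + 1 = 1137 ✓



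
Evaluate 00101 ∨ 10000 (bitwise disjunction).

OR: 1 when either bit is 1
  00101
| 10000
-------
  10101
Decimal: 5 | 16 = 21



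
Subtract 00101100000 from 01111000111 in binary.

Method 1 - Direct subtraction (column by column from the right: bit − bit − borrow-in; if negative, add 2 and borrow 1 from the next column):
borrow: 00011000000
        01111000111
-       00101100000
-------------------
        01001100111

Method 2 - Add two's complement:
Two's complement of 00101100000: invert → 11010011111, add 1 → 11010100000
  01111000111
+ 11010100000
-------------
 101001100111  (end carry out of the top bit = 1)
Discarding the end carry: 01001100111
Decimal check:
  01111000111 = 512 + 256 + 128 + 64 + 4 + 2 + 1 = 967
  00101100000 = 256 + 64 + 32 = 352
  967 - 352 = 615, and 01001100111 = 512 + 64 + 32 + 4 + 2 + 1 = 615 ✓



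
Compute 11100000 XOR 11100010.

XOR: 1 when bits differ
  11100000
^ 11100010
----------
  00000010
Decimal: 224 ^ 226 = 2



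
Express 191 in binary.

Using repeated division by 2:
191 ÷ 2 = 95 remainder 1
95 ÷ 2 = 47 remainder 1
47 ÷ 2 = 23 remainder 1
23 ÷ 2 = 11 remainder 1
11 ÷ 2 = 5 remainder 1
5 ÷ 2 = 2 remainder 1
2 ÷ 2 = 1 remainder 0
1 ÷ 2 = 0 remainder 1
Reading remainders bottom to top: 10111111



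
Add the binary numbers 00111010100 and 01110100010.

Add column by column from the right: bit + bit + carry-in; write the sum mod 2, carry 1 when the sum is 2 or 3.
carry:  11100000000
        00111010100
+       01110100010
-------------------
       010101110110
(the carry out of the leftmost column, 0, becomes the leading bit)
Decimal check:
  00111010100 = 256 + 128 + 64 + 16 + 4 = 468
  01110100010 = 512 + 256 + 128 + 32 + 2 = 930
  468 + 930 = 1398, and 010101110110 = 1024 + 256 + 64 + 32 + 16 + 4 + 2 = 1398 ✓



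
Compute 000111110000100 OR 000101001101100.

OR: 1 when either bit is 1
  000111110000100
| 000101001101100
-----------------
  000111111101100
Decimal: 3972 | 2668 = 4076



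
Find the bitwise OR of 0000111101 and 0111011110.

OR: 1 when either bit is 1
  0000111101
| 0111011110
------------
  0111111111
Decimal: 61 | 478 = 511



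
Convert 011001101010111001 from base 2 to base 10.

Sum of powers of 2 for each 1-bit:
2^0 + 2^3 + 2^4 + 2^5 + 2^7 + 2^9 + 2^11 + 2^12 + 2^15 + 2^16
= 1 + 8 + 16 + 32 + 128 + 512 + 2048 + 4096 + 32768 + 65536
= 105145



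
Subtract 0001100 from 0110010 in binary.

Method 1 - Direct subtraction (column by column from the right: bit − bit − borrow-in; if negative, add 2 and borrow 1 from the next column):
borrow: 0011000
        0110010
-       0001100
---------------
        0100110

Method 2 - Add two's complement:
Two's complement of 0001100: invert → 1110011, add 1 → 1110100
  0110010
+ 1110100
---------
 10100110  (end carry out of the top bit = 1)
Discarding the end carry: 0100110
Decimal check:
  0110010 = 32 + 16 + 2 = 50
  0001100 = 8 + 4 = 12
  50 - 12 = 38, and 0100110 = 32 + 4 + 2 = 38 ✓



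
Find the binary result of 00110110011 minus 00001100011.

Method 1 - Direct subtraction (column by column from the right: bit − bit − borrow-in; if negative, add 2 and borrow 1 from the next column):
borrow: 00010000000
        00110110011
-       00001100011
-------------------
        00101010000

Method 2 - Add two's complement:
Two's complement of 00001100011: invert → 11110011100, add 1 → 11110011101
  00110110011
+ 11110011101
-------------
 100101010000  (end carry out of the top bit = 1)
Discarding the end carry: 00101010000
Decimal check:
  00110110011 = 256 + 128 + 32 + 16 + 2 + 1 = 435
  00001100011 = 64 + 32 + 2 + 1 = 99
  435 - 99 = 336, and 00101010000 = 256 + 64 + 16 = 336 ✓



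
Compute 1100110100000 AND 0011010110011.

AND: 1 only when both bits are 1
  1100110100000
& 0011010110011
---------------
  0000010100000
Decimal: 6560 & 1715 = 160



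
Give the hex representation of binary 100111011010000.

Group into 4-bit nibbles from right:
  0100 = 4
  1110 = E
  1101 = D
  0000 = 0
Result: 4ED0



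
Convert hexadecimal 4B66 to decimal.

Expand by place value (powers of 16):
Digit values: B = 11
4B66 = 4 × 16^3 + 11 × 16^2 + 6 × 16^1 + 6 × 16^0
= 4 × 4096 + 11 × 256 + 6 × 16 + 6 × 1
= 16384 + 2816 + 96 + 6
= 19302



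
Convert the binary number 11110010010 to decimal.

Sum of powers of 2 for each 1-bit:
2^1 + 2^4 + 2^7 + 2^8 + 2^9 + 2^10
= 2 + 16 + 128 + 256 + 512 + 1024
= 1938



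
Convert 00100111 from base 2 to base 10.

Sum of powers of 2 for each 1-bit:
2^0 + 2^1 + 2^2 + 2^5
= 1 + 2 + 4 + 32
= 39



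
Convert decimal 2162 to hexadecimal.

Using repeated division by 16 (digits 10–15 are A–F):
2162 ÷ 16 = 135 remainder 2
135 ÷ 16 = 8 remainder 7
8 ÷ 16 = 0 remainder 8
Reading remainders bottom to top: 872



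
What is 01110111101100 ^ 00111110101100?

XOR: 1 when bits differ
  01110111101100
^ 00111110101100
----------------
  01001001000000
Decimal: 7660 ^ 4012 = 4672



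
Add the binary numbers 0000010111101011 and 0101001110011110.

Add column by column from the right: bit + bit + carry-in; write the sum mod 2, carry 1 when the sum is 2 or 3.
carry:  0000111111111100
        0000010111101011
+       0101001110011110
------------------------
       00101100110001001
(the carry out of the leftmost column, 0, becomes the leading bit)
Decimal check:
  0000010111101011 = 1024 + 256 + 128 + 64 + 32 + 8 + 2 + 1 = 1515
  0101001110011110 = 16384 + 4096 + 512 + 256 + 128 + 16 + 8 + 4 + 2 = 21406
  1515 + 21406 = 22921, and 00101100110001001 = 16384 + 4096 + 2048 + 256 + 128 + 8 + 1 = 22921 ✓



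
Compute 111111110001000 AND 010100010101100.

AND: 1 only when both bits are 1
  111111110001000
& 010100010101100
-----------------
  010100010001000
Decimal: 32648 & 10412 = 10376



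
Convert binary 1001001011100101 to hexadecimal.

Group into 4-bit nibbles from right:
  1001 = 9
  0010 = 2
  1110 = E
  0101 = 5
Result: 92E5



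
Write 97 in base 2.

Using repeated division by 2:
97 ÷ 2 = 48 remainder 1
48 ÷ 2 = 24 remainder 0
24 ÷ 2 = 12 remainder 0
12 ÷ 2 = 6 remainder 0
6 ÷ 2 = 3 remainder 0
3 ÷ 2 = 1 remainder 1
1 ÷ 2 = 0 remainder 1
Reading remainders bottom to top: 1100001



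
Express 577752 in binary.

Using repeated division by 2:
577752 ÷ 2 = 288876 remainder 0
288876 ÷ 2 = 144438 remainder 0
144438 ÷ 2 = 72219 remainder 0
72219 ÷ 2 = 36109 remainder 1
36109 ÷ 2 = 18054 remainder 1
18054 ÷ 2 = 9027 remainder 0
9027 ÷ 2 = 4513 remainder 1
4513 ÷ 2 = 2256 remainder 1
2256 ÷ 2 = 1128 remainder 0
1128 ÷ 2 = 564 remainder 0
564 ÷ 2 = 282 remainder 0
282 ÷ 2 = 141 remainder 0
141 ÷ 2 = 70 remainder 1
70 ÷ 2 = 35 remainder 0
35 ÷ 2 = 17 remainder 1
17 ÷ 2 = 8 remainder 1
8 ÷ 2 = 4 remainder 0
4 ÷ 2 = 2 remainder 0
2 ÷ 2 = 1 remainder 0
1 ÷ 2 = 0 remainder 1
Reading remainders bottom to top: 10001101000011011000



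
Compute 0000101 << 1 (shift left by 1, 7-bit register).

Original: 0000101 (decimal 5)
Shift left by 1 position
Append 1 zero on the right
Result: 0001010 (decimal 10)
Equivalent: 5 << 1 = 5 × 2^1 = 10



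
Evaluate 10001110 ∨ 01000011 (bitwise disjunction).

OR: 1 when either bit is 1
  10001110
| 01000011
----------
  11001111
Decimal: 142 | 67 = 207



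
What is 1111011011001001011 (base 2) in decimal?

Sum of powers of 2 for each 1-bit:
2^0 + 2^1 + 2^3 + 2^6 + 2^9 + 2^10 + 2^12 + 2^13 + 2^15 + 2^16 + 2^17 + 2^18
= 1 + 2 + 8 + 64 + 512 + 1024 + 4096 + 8192 + 32768 + 65536 + 131072 + 262144
= 505419



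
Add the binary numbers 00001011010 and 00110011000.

Add column by column from the right: bit + bit + carry-in; write the sum mod 2, carry 1 when the sum is 2 or 3.
carry:  00000110000
        00001011010
+       00110011000
-------------------
       000111110010
(the carry out of the leftmost column, 0, becomes the leading bit)
Decimal check:
  00001011010 = 64 + 16 + 8 + 2 = 90
  00110011000 = 256 + 128 + 16 + 8 = 408
  90 + 408 = 498, and 000111110010 = 256 + 128 + 64 + 32 + 16 + 2 = 498 ✓



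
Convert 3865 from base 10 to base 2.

Using repeated division by 2:
3865 ÷ 2 = 1932 remainder 1
1932 ÷ 2 = 966 remainder 0
966 ÷ 2 = 483 remainder 0
483 ÷ 2 = 241 remainder 1
241 ÷ 2 = 120 remainder 1
120 ÷ 2 = 60 remainder 0
60 ÷ 2 = 30 remainder 0
30 ÷ 2 = 15 remainder 0
15 ÷ 2 = 7 remainder 1
7 ÷ 2 = 3 remainder 1
3 ÷ 2 = 1 remainder 1
1 ÷ 2 = 0 remainder 1
Reading remainders bottom to top: 111100011001



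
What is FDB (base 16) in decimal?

Expand by place value (powers of 16):
Digit values: F = 15, D = 13, B = 11
FDB = 15 × 16^2 + 13 × 16^1 + 11 × 16^0
= 15 × 256 + 13 × 16 + 11 × 1
= 3840 + 208 + 11
= 4059



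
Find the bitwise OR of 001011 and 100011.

OR: 1 when either bit is 1
  001011
| 100011
--------
  101011
Decimal: 11 | 35 = 43



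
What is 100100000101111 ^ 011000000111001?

XOR: 1 when bits differ
  100100000101111
^ 011000000111001
-----------------
  111100000010110
Decimal: 18479 ^ 12345 = 30742



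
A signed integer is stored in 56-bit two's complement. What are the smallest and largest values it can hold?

For 56-bit two's complement:
Minimum: -2^55 = -36028797018963968
Maximum: 2^55 - 1 = 36028797018963967



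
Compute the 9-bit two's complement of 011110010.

Original: 011110010
Step 1 - Invert all bits: 100001101
Step 2 - Add 1: 100001110
Verification: 011110010 + 100001110 = 1000000000; discarding the end carry (carry out of the top bit) leaves the 9-bit value 000000000, as required for x + (-x)



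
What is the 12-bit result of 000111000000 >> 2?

Original: 000111000000 (decimal 448)
Shift right by 2 positions
Drop the 2 low bits; fill with zeros on the left
Result: 000001110000 (decimal 112)
Equivalent: 448 >> 2 = 448 ÷ 2^2 = 112



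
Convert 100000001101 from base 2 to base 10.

Sum of powers of 2 for each 1-bit:
2^0 + 2^2 + 2^3 + 2^11
= 1 + 4 + 8 + 2048
= 2061



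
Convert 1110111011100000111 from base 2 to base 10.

Sum of powers of 2 for each 1-bit:
2^0 + 2^1 + 2^2 + 2^8 + 2^9 + 2^10 + 2^12 + 2^13 + 2^14 + 2^16 + 2^17 + 2^18
= 1 + 2 + 4 + 256 + 512 + 1024 + 4096 + 8192 + 16384 + 65536 + 131072 + 262144
= 489223



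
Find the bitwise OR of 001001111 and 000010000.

OR: 1 when either bit is 1
  001001111
| 000010000
-----------
  001011111
Decimal: 79 | 16 = 95



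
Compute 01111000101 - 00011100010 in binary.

Method 1 - Direct subtraction (column by column from the right: bit − bit − borrow-in; if negative, add 2 and borrow 1 from the next column):
borrow: 00111000100
        01111000101
-       00011100010
-------------------
        01011100011

Method 2 - Add two's complement:
Two's complement of 00011100010: invert → 11100011101, add 1 → 11100011110
  01111000101
+ 11100011110
-------------
 101011100011  (end carry out of the top bit = 1)
Discarding the end carry: 01011100011
Decimal check:
  01111000101 = 512 + 256 + 128 + 64 + 4 + 1 = 965
  00011100010 = 128 + 64 + 32 + 2 = 226
  965 - 226 = 739, and 01011100011 = 512 + 128 + 64 + 32 + 2 + 1 = 739 ✓



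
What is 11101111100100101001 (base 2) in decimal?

Sum of powers of 2 for each 1-bit:
2^0 + 2^3 + 2^5 + 2^8 + 2^11 + 2^12 + 2^13 + 2^14 + 2^15 + 2^17 + 2^18 + 2^19
= 1 + 8 + 32 + 256 + 2048 + 4096 + 8192 + 16384 + 32768 + 131072 + 262144 + 524288
= 981289



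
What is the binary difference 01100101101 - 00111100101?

Method 1 - Direct subtraction (column by column from the right: bit − bit − borrow-in; if negative, add 2 and borrow 1 from the next column):
borrow: 01110000000
        01100101101
-       00111100101
-------------------
        00101001000

Method 2 - Add two's complement:
Two's complement of 00111100101: invert → 11000011010, add 1 → 11000011011
  01100101101
+ 11000011011
-------------
 100101001000  (end carry out of the top bit = 1)
Discarding the end carry: 00101001000
Decimal check:
  01100101101 = 512 + 256 + 32 + 8 + 4 + 1 = 813
  00111100101 = 256 + 128 + 64 + 32 + 4 + 1 = 485
  813 - 485 = 328, and 00101001000 = 256 + 64 + 8 = 328 ✓



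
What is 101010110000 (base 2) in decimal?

Sum of powers of 2 for each 1-bit:
2^4 + 2^5 + 2^7 + 2^9 + 2^11
= 16 + 32 + 128 + 512 + 2048
= 2736



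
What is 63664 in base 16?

Using repeated division by 16 (digits 10–15 are A–F):
63664 ÷ 16 = 3979 remainder 0
3979 ÷ 16 = 248 remainder 11 (B)
248 ÷ 16 = 15 remainder 8
15 ÷ 16 = 0 remainder 15 (F)
Reading remainders bottom to top: F8B0



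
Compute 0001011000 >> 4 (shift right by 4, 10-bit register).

Original: 0001011000 (decimal 88)
Shift right by 4 positions
Drop the 4 low bits; fill with zeros on the left
Result: 0000000101 (decimal 5)
Equivalent: 88 >> 4 = 88 ÷ 2^4 = 5



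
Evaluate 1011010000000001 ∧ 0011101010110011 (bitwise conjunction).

AND: 1 only when both bits are 1
  1011010000000001
& 0011101010110011
------------------
  0011000000000001
Decimal: 46081 & 15027 = 12289



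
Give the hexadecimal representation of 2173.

Using repeated division by 16 (digits 10–15 are A–F):
2173 ÷ 16 = 135 remainder 13 (D)
135 ÷ 16 = 8 remainder 7
8 ÷ 16 = 0 remainder 8
Reading remainders bottom to top: 87D



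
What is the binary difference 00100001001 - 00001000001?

Method 1 - Direct subtraction (column by column from the right: bit − bit − borrow-in; if negative, add 2 and borrow 1 from the next column):
borrow: 00110000000
        00100001001
-       00001000001
-------------------
        00011001000

Method 2 - Add two's complement:
Two's complement of 00001000001: invert → 11110111110, add 1 → 11110111111
  00100001001
+ 11110111111
-------------
 100011001000  (end carry out of the top bit = 1)
Discarding the end carry: 00011001000
Decimal check:
  00100001001 = 256 + 8 + 1 = 265
  00001000001 = 64 + 1 = 65
  265 - 65 = 200, and 00011001000 = 128 + 64 + 8 = 200 ✓



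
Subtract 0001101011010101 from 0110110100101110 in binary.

Method 1 - Direct subtraction (column by column from the right: bit − bit − borrow-in; if negative, add 2 and borrow 1 from the next column):
borrow: 0010010110100010
        0110110100101110
-       0001101011010101
------------------------
        0101001001011001

Method 2 - Add two's complement:
Two's complement of 0001101011010101: invert → 1110010100101010, add 1 → 1110010100101011
  0110110100101110
+ 1110010100101011
------------------
 10101001001011001  (end carry out of the top bit = 1)
Discarding the end carry: 0101001001011001
Decimal check:
  0110110100101110 = 16384 + 8192 + 2048 + 1024 + 256 + 32 + 8 + 4 + 2 = 27950
  0001101011010101 = 4096 + 2048 + 512 + 128 + 64 + 16 + 4 + 1 = 6869
  27950 - 6869 = 21081, and 0101001001011001 = 16384 + 4096 + 512 + 64 + 16 + 8 + 1 = 21081 ✓



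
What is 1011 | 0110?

OR: 1 when either bit is 1
  1011
| 0110
------
  1111
Decimal: 11 | 6 = 15



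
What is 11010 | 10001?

OR: 1 when either bit is 1
  11010
| 10001
-------
  11011
Decimal: 26 | 17 = 27



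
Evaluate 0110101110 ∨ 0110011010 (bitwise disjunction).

OR: 1 when either bit is 1
  0110101110
| 0110011010
------------
  0110111110
Decimal: 430 | 410 = 446



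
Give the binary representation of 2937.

Using repeated division by 2:
2937 ÷ 2 = 1468 remainder 1
1468 ÷ 2 = 734 remainder 0
734 ÷ 2 = 367 remainder 0
367 ÷ 2 = 183 remainder 1
183 ÷ 2 = 91 remainder 1
91 ÷ 2 = 45 remainder 1
45 ÷ 2 = 22 remainder 1
22 ÷ 2 = 11 remainder 0
11 ÷ 2 = 5 remainder 1
5 ÷ 2 = 2 remainder 1
2 ÷ 2 = 1 remainder 0
1 ÷ 2 = 0 remainder 1
Reading remainders bottom to top: 101101111001



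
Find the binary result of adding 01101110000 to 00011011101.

Add column by column from the right: bit + bit + carry-in; write the sum mod 2, carry 1 when the sum is 2 or 3.
carry:  11111100000
        01101110000
+       00011011101
-------------------
       010001001101
(the carry out of the leftmost column, 0, becomes the leading bit)
Decimal check:
  01101110000 = 512 + 256 + 64 + 32 + 16 = 880
  00011011101 = 128 + 64 + 16 + 8 + 4 + 1 = 221
  880 + 221 = 1101, and 010001001101 = 1024 + 64 + 8 + 4 + 1 = 1101 ✓



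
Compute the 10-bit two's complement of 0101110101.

Original: 0101110101
Step 1 - Invert all bits: 1010001010
Step 2 - Add 1: 1010001011
Verification: 0101110101 + 1010001011 = 10000000000; discarding the end carry (carry out of the top bit) leaves the 10-bit value 0000000000, as required for x + (-x)



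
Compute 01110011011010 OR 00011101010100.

OR: 1 when either bit is 1
  01110011011010
| 00011101010100
----------------
  01111111011110
Decimal: 7386 | 1876 = 8158



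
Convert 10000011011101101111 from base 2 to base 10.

Sum of powers of 2 for each 1-bit:
2^0 + 2^1 + 2^2 + 2^3 + 2^5 + 2^6 + 2^8 + 2^9 + 2^10 + 2^12 + 2^13 + 2^19
= 1 + 2 + 4 + 8 + 32 + 64 + 256 + 512 + 1024 + 4096 + 8192 + 524288
= 538479



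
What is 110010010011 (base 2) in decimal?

Sum of powers of 2 for each 1-bit:
2^0 + 2^1 + 2^4 + 2^7 + 2^10 + 2^11
= 1 + 2 + 16 + 128 + 1024 + 2048
= 3219



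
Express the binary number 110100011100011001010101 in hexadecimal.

Group into 4-bit nibbles from right:
  1101 = D
  0001 = 1
  1100 = C
  0110 = 6
  0101 = 5
  0101 = 5
Result: D1C655



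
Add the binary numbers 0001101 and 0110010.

Add column by column from the right: bit + bit + carry-in; write the sum mod 2, carry 1 when the sum is 2 or 3.
carry:  0000000
        0001101
+       0110010
---------------
       00111111
(the carry out of the leftmost column, 0, becomes the leading bit)
Decimal check:
  0001101 = 8 + 4 + 1 = 13
  0110010 = 32 + 16 + 2 = 50
  13 + 50 = 63, and 00111111 = 32 + 16 + 8 + 4 + 2 + 1 = 63 ✓



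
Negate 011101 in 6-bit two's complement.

Original: 011101
Step 1 - Invert all bits: 100010
Step 2 - Add 1: 100011
Verification: 011101 + 100011 = 1000000; discarding the end carry (carry out of the top bit) leaves the 6-bit value 000000, as required for x + (-x)



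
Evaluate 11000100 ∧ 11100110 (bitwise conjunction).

AND: 1 only when both bits are 1
  11000100
& 11100110
----------
  11000100
Decimal: 196 & 230 = 196



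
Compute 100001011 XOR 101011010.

XOR: 1 when bits differ
  100001011
^ 101011010
-----------
  001010001
Decimal: 267 ^ 346 = 81



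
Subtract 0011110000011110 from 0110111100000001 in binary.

Method 1 - Direct subtraction (column by column from the right: bit − bit − borrow-in; if negative, add 2 and borrow 1 from the next column):
borrow: 0110000111111100
        0110111100000001
-       0011110000011110
------------------------
        0011001011100011

Method 2 - Add two's complement:
Two's complement of 0011110000011110: invert → 1100001111100001, add 1 → 1100001111100010
  0110111100000001
+ 1100001111100010
------------------
 10011001011100011  (end carry out of the top bit = 1)
Discarding the end carry: 0011001011100011
Decimal check:
  0110111100000001 = 16384 + 8192 + 2048 + 1024 + 512 + 256 + 1 = 28417
  0011110000011110 = 8192 + 4096 + 2048 + 1024 + 16 + 8 + 4 + 2 = 15390
  28417 - 15390 = 13027, and 0011001011100011 = 8192 + 4096 + 512 + 128 + 64 + 32 + 2 + 1 = 13027 ✓



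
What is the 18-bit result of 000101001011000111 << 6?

Original: 000101001011000111 (decimal 21191)
Shift left by 6 positions
Append 6 zeros on the right and drop the 6 high bits that overflow the 18-bit width
Result: 001011000111000000 (decimal 45504)
Equivalent: 21191 << 6 = 21191 × 2^6 = 1356224, truncated to 18 bits = 45504



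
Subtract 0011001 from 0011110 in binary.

Method 1 - Direct subtraction (column by column from the right: bit − bit − borrow-in; if negative, add 2 and borrow 1 from the next column):
borrow: 0000010
        0011110
-       0011001
---------------
        0000101

Method 2 - Add two's complement:
Two's complement of 0011001: invert → 1100110, add 1 → 1100111
  0011110
+ 1100111
---------
 10000101  (end carry out of the top bit = 1)
Discarding the end carry: 0000101
Decimal check:
  0011110 = 16 + 8 + 4 + 2 = 30
  0011001 = 16 + 8 + 1 = 25
  30 - 25 = 5, and 0000101 = 4 + 1 = 5 ✓



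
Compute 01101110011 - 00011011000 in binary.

Method 1 - Direct subtraction (column by column from the right: bit − bit − borrow-in; if negative, add 2 and borrow 1 from the next column):
borrow: 00100110000
        01101110011
-       00011011000
-------------------
        01010011011

Method 2 - Add two's complement:
Two's complement of 00011011000: invert → 11100100111, add 1 → 11100101000
  01101110011
+ 11100101000
-------------
 101010011011  (end carry out of the top bit = 1)
Discarding the end carry: 01010011011
Decimal check:
  01101110011 = 512 + 256 + 64 + 32 + 16 + 2 + 1 = 883
  00011011000 = 128 + 64 + 16 + 8 = 216
  883 - 216 = 667, and 01010011011 = 512 + 128 + 16 + 8 + 2 + 1 = 667 ✓



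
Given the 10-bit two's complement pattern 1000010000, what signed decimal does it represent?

Binary: 1000010000
Sign bit: 1 (negative)
Invert: 0111101111
Add 1:  0111110000
Magnitude: 0111110000 = 256 + 128 + 64 + 32 + 16 = 496
Value: -496



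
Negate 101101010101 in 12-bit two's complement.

Original (sign bit 1, negative): 101101010101
Step 1 - Invert all bits: 010010101010
Step 2 - Add 1: 010010101011
Verification: 101101010101 + 010010101011 = 1000000000000; discarding the end carry (carry out of the top bit) leaves the 12-bit value 000000000000, as required for x + (-x)



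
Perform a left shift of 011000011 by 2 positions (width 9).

Original: 011000011 (decimal 195)
Shift left by 2 positions
Append 2 zeros on the right and drop the 2 high bits that overflow the 9-bit width
Result: 100001100 (decimal 268)
Equivalent: 195 << 2 = 195 × 2^2 = 780, truncated to 9 bits = 268



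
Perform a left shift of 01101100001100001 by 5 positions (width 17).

Original: 01101100001100001 (decimal 55393)
Shift left by 5 positions
Append 5 zeros on the right and drop the 5 high bits that overflow the 17-bit width
Result: 10000110000100000 (decimal 68640)
Equivalent: 55393 << 5 = 55393 × 2^5 = 1772576, truncated to 17 bits = 68640



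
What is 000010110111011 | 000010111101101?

OR: 1 when either bit is 1
  000010110111011
| 000010111101101
-----------------
  000010111111111
Decimal: 1467 | 1517 = 1535



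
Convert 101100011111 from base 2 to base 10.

Sum of powers of 2 for each 1-bit:
2^0 + 2^1 + 2^2 + 2^3 + 2^4 + 2^8 + 2^9 + 2^11
= 1 + 2 + 4 + 8 + 16 + 256 + 512 + 2048
= 2847



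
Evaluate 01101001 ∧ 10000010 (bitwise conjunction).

AND: 1 only when both bits are 1
  01101001
& 10000010
----------
  00000000
Decimal: 105 & 130 = 0



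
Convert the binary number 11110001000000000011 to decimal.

Sum of powers of 2 for each 1-bit:
2^0 + 2^1 + 2^12 + 2^16 + 2^17 + 2^18 + 2^19
= 1 + 2 + 4096 + 65536 + 131072 + 262144 + 524288
= 987139



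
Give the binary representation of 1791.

Using repeated division by 2:
1791 ÷ 2 = 895 remainder 1
895 ÷ 2 = 447 remainder 1
447 ÷ 2 = 223 remainder 1
223 ÷ 2 = 111 remainder 1
111 ÷ 2 = 55 remainder 1
55 ÷ 2 = 27 remainder 1
27 ÷ 2 = 13 remainder 1
13 ÷ 2 = 6 remainder 1
6 ÷ 2 = 3 remainder 0
3 ÷ 2 = 1 remainder 1
1 ÷ 2 = 0 remainder 1
Reading remainders bottom to top: 11011111111



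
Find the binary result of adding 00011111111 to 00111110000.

Add column by column from the right: bit + bit + carry-in; write the sum mod 2, carry 1 when the sum is 2 or 3.
carry:  01111100000
        00011111111
+       00111110000
-------------------
       001011101111
(the carry out of the leftmost column, 0, becomes the leading bit)
Decimal check:
  00011111111 = 128 + 64 + 32 + 16 + 8 + 4 + 2 + 1 = 255
  00111110000 = 256 + 128 + 64 + 32 + 16 = 496
  255 + 496 = 751, and 001011101111 = 512 + 128 + 64 + 32 + 8 + 4 + 2 + 1 = 751 ✓

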